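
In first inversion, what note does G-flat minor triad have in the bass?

B𝄫

G-flat minor triad in root position is G♭–B𝄫–D♭.
First inversion places the third in the bass, which is B𝄫.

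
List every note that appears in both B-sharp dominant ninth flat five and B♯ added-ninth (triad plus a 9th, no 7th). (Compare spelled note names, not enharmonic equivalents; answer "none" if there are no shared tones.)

B-sharp dominant ninth flat five: B-sharp D-double-sharp F-sharp A-sharp C-double-sharp
B♯ added-ninth: B-sharp D-double-sharp F-double-sharp C-double-sharp
Common to both → B-sharp, D-double-sharp, C-double-sharp.

B-sharp, D-double-sharp, C-double-sharp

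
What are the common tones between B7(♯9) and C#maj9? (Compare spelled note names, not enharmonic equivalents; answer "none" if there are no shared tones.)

B7(♯9): B D# F# A C##
C#maj9: C# E# G# B# D#
Common to both → D#.

D#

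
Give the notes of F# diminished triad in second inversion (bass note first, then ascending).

C, F#, A

In root position, F# diminished triad is F#–A–C.
Second inversion puts the fifth (C) in the bass.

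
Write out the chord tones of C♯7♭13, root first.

Root C#, quality dominant seventh flat thirteen:
C# — root
E# — major 3rd
G# — perfect 5th
B — minor 7th
A — minor 13th

C#  E#  G#  B  A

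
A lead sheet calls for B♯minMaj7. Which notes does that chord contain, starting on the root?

Root B#, quality minor-major seventh:
root → B#
3rd (minor 3rd) → D#
5th (perfect 5th) → F##
7th (major 7th) → A##

B#, D#, F##, A##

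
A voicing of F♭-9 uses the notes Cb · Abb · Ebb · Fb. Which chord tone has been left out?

The full F♭-9 chord is Fb, Abb, Cb, Ebb, Gb.
Comparing with the voicing, the major 9th (9th) — Gb — is absent.

Gb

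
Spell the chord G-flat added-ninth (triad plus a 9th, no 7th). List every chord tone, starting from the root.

G-flat – B-flat – D-flat – A-flat

G-flat added-ninth is an added-ninth built on G-flat.
- root: G-flat
- major 3rd: B-flat
- perfect 5th: D-flat
- major 9th: A-flat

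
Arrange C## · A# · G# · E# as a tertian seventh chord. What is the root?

A#

Arranged so that each adjacent pair is a third by letter name: A# – C## – E# – G#.
The bottom of that stack, A#, is the root (this is A# dominant seventh).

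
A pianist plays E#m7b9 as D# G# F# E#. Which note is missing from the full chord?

E#m7b9 = E#, G#, B#, D#, F#. The voicing lacks the 5th (perfect 5th), B#.

B#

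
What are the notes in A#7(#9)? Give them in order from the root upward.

Root A♯, quality dominant seventh sharp nine:
root → A♯
3rd (major 3rd) → C𝄪
5th (perfect 5th) → E♯
7th (minor 7th) → G♯
9th (augmented 9th) → B𝄪

A♯ – C𝄪 – E♯ – G♯ – B𝄪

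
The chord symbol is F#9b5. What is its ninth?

F#9b5 is built on F#; its 9th is a major 9th above the root.
A second above F uses the letter G, and the major 9th above F# is G#.

G#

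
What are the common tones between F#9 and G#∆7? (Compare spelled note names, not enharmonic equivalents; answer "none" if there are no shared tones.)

G#

F#9 = F#, A#, C#, E, G#.
G#∆7 = G#, B#, D#, F##.
Shared: G#.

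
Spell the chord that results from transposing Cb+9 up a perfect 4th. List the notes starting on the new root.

Transposed root: C♭ → F♭ (perfect 4th up). So we spell F♭ dominant ninth sharp five:
F♭ — root
A♭ — major 3rd
C — augmented 5th
E𝄫 — minor 7th
G♭ — major 9th

F♭, A♭, C, E𝄫, G♭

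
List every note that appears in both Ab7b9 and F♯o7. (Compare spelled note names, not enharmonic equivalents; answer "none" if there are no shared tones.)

C, Eb

Ab7b9: Ab C Eb Gb Bbb
F♯o7: F# A C Eb
Common to both → C, Eb.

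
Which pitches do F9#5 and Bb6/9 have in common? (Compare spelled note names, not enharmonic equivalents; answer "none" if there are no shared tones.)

F9#5: F A C# Eb G
Bb6/9: Bb D F G C
Common to both → F, G.

F, G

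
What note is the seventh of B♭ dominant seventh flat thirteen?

Ab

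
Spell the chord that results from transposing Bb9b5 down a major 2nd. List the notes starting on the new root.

Transposed root: Bb → Ab (major 2nd down). So we spell Ab dominant ninth flat five:
- root: Ab
- major 3rd: C
- diminished 5th: Ebb
- minor 7th: Gb
- major 9th: Bb

Ab – C – Ebb – Gb – Bb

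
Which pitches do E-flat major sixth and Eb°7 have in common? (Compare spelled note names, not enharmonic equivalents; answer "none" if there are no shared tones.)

E-flat major sixth: Eb G Bb C
Eb°7: Eb Gb Bbb Dbb
Common to both → Eb.

Eb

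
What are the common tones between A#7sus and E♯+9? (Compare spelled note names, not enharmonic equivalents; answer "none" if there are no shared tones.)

D# – E#

A#7sus = A#, D#, E#, G#.
E♯+9 = E#, G##, B##, D#, F##.
Shared: D#, E#.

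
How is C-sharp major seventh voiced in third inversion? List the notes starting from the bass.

B#  C#  E#  G#

C-sharp major seventh = C#–E#–G#–B#; third inversion → seventh (B#) lowest.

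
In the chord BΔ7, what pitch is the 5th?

BΔ7 is built on B; its 5th is a perfect 5th above the root.
A fifth above B uses the letter F, and the perfect 5th above B is F♯.

F♯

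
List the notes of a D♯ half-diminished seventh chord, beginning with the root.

D#  F#  A  C#

D♯ half-diminished seventh is a half-diminished seventh built on D#.
Root: D#
Minor 3rd (3rd): F#
Diminished 5th (5th): A
Minor 7th (7th): C#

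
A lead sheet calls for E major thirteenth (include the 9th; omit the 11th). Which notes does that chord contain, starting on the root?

E  G-sharp  B  D-sharp  F-sharp  C-sharp

Root E, quality major thirteenth:
E — root
G-sharp — major 3rd
B — perfect 5th
D-sharp — major 7th
F-sharp — major 9th
C-sharp — major 13th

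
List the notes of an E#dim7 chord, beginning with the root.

Root E#, quality diminished seventh:
root → E#
3rd (minor 3rd) → G#
5th (diminished 5th) → B
7th (diminished 7th) → D

E#, G#, B, D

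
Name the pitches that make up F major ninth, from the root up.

F – A – C – E – G

Root F, quality major ninth:
F — root
A — major 3rd
C — perfect 5th
E — major 7th
G — major 9th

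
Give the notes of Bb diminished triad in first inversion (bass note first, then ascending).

D-flat – F-flat – B-flat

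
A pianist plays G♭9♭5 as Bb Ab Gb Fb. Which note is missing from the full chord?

G♭9♭5 = Gb, Bb, Dbb, Fb, Ab. The voicing lacks the 5th (diminished 5th), Dbb.

Dbb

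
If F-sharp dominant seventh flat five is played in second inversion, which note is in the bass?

F-sharp dominant seventh flat five = F#–A#–C–E. Second inversion → fifth in the bass = C.

C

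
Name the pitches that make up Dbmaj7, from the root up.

Dbmaj7 is a major seventh built on Db.
- root: Db
- major 3rd: F
- perfect 5th: Ab
- major 7th: C

Db F Ab C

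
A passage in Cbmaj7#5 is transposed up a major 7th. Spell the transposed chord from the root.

Transposed root: C♭ → B♭ (major 7th up). So we spell B♭ augmented major seventh:
B♭ — root
D — major 3rd
F♯ — augmented 5th
A — major 7th

B♭ – D – F♯ – A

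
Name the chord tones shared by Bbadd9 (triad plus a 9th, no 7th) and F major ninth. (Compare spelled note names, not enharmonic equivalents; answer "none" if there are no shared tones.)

Bbadd9 = B♭, D, F, C.
F major ninth = F, A, C, E, G.
Shared: F, C.

F  C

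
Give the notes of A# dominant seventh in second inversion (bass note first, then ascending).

E♯  G♯  A♯  C𝄪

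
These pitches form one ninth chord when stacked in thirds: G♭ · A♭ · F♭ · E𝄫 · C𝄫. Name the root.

Arranged so that each adjacent pair is a third by letter name: F♭ – A♭ – C𝄫 – E𝄫 – G♭.
The bottom of that stack, F♭, is the root (this is F♭ dominant ninth flat five).

F♭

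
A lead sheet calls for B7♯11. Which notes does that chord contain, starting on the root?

B  D#  F#  A  E#

B7♯11: dominant seventh sharp eleven on B.
B — root
D# — major 3rd
F# — perfect 5th
A — minor 7th
E# — augmented 11th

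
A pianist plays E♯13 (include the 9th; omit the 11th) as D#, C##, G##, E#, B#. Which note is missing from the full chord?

The full E♯13 chord is E#, G##, B#, D#, F##, C##.
Comparing with the voicing, the major 9th (9th) — F## — is absent.

F##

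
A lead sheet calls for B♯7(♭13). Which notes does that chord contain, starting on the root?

B#  D##  F##  A#  G#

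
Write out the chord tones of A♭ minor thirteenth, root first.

Root A-flat, quality minor thirteenth:
A-flat — root
C-flat — minor 3rd
E-flat — perfect 5th
G-flat — minor 7th
B-flat — major 9th
D-flat — perfect 11th
F — major 13th

A-flat  C-flat  E-flat  G-flat  B-flat  D-flat  F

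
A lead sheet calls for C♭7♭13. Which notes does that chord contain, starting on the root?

C♭7♭13 is a dominant seventh flat thirteen built on Cb.
Root: Cb
Major 3rd (3rd): Eb
Perfect 5th (5th): Gb
Minor 7th (7th): Bbb
Minor 13th (13th): Abb

Cb, Eb, Gb, Bbb, Abb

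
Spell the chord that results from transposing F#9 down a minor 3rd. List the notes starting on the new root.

F# down a minor 3rd → D#. New chord: D# dominant ninth.
Root: D#
Major 3rd (3rd): F##
Perfect 5th (5th): A#
Minor 7th (7th): C#
Major 9th (9th): E#

D#  F##  A#  C#  E#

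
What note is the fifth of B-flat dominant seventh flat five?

F-flat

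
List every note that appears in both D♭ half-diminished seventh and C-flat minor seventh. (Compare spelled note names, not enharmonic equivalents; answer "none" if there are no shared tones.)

C-flat

D♭ half-diminished seventh: D-flat F-flat A-double-flat C-flat
C-flat minor seventh: C-flat E-double-flat G-flat B-double-flat
Common to both → C-flat.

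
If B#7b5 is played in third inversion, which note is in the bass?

A#

B#7b5 in root position is B#–D##–F#–A#.
Third inversion places the seventh in the bass, which is A#.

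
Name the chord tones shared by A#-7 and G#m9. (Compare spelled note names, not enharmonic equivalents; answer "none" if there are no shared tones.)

A♯ – G♯

A#-7 = A♯, C♯, E♯, G♯.
G#m9 = G♯, B, D♯, F♯, A♯.
Shared: A♯, G♯.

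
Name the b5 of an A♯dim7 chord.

E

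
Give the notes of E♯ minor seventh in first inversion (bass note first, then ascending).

G-sharp  B-sharp  D-sharp  E-sharp

In root position, E♯ minor seventh is E-sharp–G-sharp–B-sharp–D-sharp.
First inversion puts the third (G-sharp) in the bass.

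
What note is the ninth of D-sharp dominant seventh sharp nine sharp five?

D-sharp dominant seventh sharp nine sharp five is built on D-sharp; its 9th is an augmented 9th above the root.
A second above D uses the letter E, and the augmented 9th above D-sharp is E-double-sharp.

E-double-sharp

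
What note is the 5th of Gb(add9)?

Root of Gb(add9) = Gb. The 5th is a perfect 5th: Gb up a perfect 5th → Db.

Db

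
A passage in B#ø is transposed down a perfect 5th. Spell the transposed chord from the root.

Transposed root: B# → E# (perfect 5th down). So we spell E# half-diminished seventh:
root → E#
3rd (minor 3rd) → G#
5th (diminished 5th) → B
7th (minor 7th) → D#

E#, G#, B, D#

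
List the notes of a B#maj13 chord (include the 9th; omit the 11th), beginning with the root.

B#maj13: major thirteenth on B#.
root → B#
3rd (major 3rd) → D##
5th (perfect 5th) → F##
7th (major 7th) → A##
9th (major 9th) → C##
13th (major 13th) → G##

B# D## F## A## C## G##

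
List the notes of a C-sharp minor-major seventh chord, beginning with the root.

C-sharp, E, G-sharp, B-sharp

C-sharp minor-major seventh is a minor-major seventh built on C-sharp.
Root: C-sharp
Minor 3rd (3rd): E
Perfect 5th (5th): G-sharp
Major 7th (7th): B-sharp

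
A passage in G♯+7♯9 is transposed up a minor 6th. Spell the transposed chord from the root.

G# up a minor 6th → E. New chord: E dominant seventh sharp nine sharp five.
- root: E
- major 3rd: G#
- augmented 5th: B#
- minor 7th: D
- augmented 9th: F##

E, G#, B#, D, F##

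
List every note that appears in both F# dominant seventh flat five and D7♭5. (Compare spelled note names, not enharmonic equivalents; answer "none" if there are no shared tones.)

F# dominant seventh flat five: F♯ A♯ C E
D7♭5: D F♯ A♭ C
Common to both → F♯, C.

F♯, C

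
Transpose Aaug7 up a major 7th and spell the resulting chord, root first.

A up a major 7th → G♯. New chord: G♯ augmented seventh.
- root: G♯
- major 3rd: B♯
- augmented 5th: D𝄪
- minor 7th: F♯

G♯ B♯ D𝄪 F♯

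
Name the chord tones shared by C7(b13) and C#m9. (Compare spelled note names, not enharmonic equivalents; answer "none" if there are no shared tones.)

E

C7(b13): C E G B♭ A♭
C#m9: C♯ E G♯ B D♯
Common to both → E.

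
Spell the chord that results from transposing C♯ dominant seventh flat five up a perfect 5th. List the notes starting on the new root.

G#  B#  D  F#

A perfect 5th up from C# is G#, so the new chord is G# dominant seventh flat five.
Root: G#
Major 3rd (3rd): B#
Diminished 5th (5th): D
Minor 7th (7th): F#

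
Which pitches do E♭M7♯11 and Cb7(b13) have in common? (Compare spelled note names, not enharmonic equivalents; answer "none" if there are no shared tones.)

Eb

E♭M7♯11 = Eb, G, Bb, D, A.
Cb7(b13) = Cb, Eb, Gb, Bbb, Abb.
Shared: Eb.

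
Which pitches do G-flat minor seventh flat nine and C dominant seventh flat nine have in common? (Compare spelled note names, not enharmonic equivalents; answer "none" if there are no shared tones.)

G-flat minor seventh flat nine: Gb Bbb Db Fb Abb
C dominant seventh flat nine: C E G Bb Db
Common to both → Db.

Db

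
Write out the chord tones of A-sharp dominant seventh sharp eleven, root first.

A-sharp dominant seventh sharp eleven is a dominant seventh sharp eleven built on A#.
Root: A#
Major 3rd (3rd): C##
Perfect 5th (5th): E#
Minor 7th (7th): G#
Augmented 11th (11th): D##

A#, C##, E#, G#, D##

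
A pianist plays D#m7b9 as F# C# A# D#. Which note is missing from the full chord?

D#m7b9 = D#, F#, A#, C#, E. The voicing lacks the 9th (minor 9th), E.

E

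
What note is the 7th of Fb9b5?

E𝄫

Fb9b5 is built on F♭; its 7th is a minor 7th above the root.
A seventh above F uses the letter E, and the minor 7th above F♭ is E𝄫.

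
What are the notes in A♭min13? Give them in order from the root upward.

Ab, Cb, Eb, Gb, Bb, Db, F

Root Ab, quality minor thirteenth:
- root: Ab
- minor 3rd: Cb
- perfect 5th: Eb
- minor 7th: Gb
- major 9th: Bb
- perfect 11th: Db
- major 13th: F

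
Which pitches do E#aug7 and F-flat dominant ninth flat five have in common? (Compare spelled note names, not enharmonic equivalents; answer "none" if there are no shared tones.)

none

E#aug7 = E♯, G𝄪, B𝄪, D♯.
F-flat dominant ninth flat five = F♭, A♭, C𝄫, E𝄫, G♭.
Shared: none.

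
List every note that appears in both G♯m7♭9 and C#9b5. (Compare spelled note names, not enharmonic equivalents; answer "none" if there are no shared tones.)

G♯m7♭9: G# B D# F# A
C#9b5: C# E# G B D#
Common to both → B, D#.

B D#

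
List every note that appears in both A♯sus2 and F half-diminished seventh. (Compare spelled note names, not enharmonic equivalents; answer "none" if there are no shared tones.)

A♯sus2 = A#, B#, E#.
F half-diminished seventh = F, Ab, Cb, Eb.
Shared: none.

none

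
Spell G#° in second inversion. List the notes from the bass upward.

D – G# – B

G#° = G#–B–D; second inversion → fifth (D) lowest.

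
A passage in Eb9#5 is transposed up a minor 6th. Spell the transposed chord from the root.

Cb, Eb, G, Bbb, Db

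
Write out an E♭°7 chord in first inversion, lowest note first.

Gb  Bbb  Dbb  Eb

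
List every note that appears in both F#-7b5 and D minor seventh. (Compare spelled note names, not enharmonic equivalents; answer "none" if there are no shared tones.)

F#-7b5 = F#, A, C, E.
D minor seventh = D, F, A, C.
Shared: A, C.

A  C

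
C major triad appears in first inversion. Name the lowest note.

C major triad = C–E–G. First inversion → third in the bass = E.

E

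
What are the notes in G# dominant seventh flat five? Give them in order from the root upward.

G#, B#, D, F#

Root G#, quality dominant seventh flat five:
Root: G#
Major 3rd (3rd): B#
Diminished 5th (5th): D
Minor 7th (7th): F#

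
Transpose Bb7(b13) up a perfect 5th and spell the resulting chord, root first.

Bb up a perfect 5th → F. New chord: F dominant seventh flat thirteen.
- root: F
- major 3rd: A
- perfect 5th: C
- minor 7th: Eb
- minor 13th: Db

F  A  C  Eb  Db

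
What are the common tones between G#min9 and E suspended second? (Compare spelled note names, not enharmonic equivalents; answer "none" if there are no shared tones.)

B – F#

G#min9: G# B D# F# A#
E suspended second: E F# B
Common to both → B, F#.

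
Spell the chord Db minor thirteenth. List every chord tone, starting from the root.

Db, Fb, Ab, Cb, Eb, Gb, Bb

Db minor thirteenth: minor thirteenth on Db.
Root: Db
Minor 3rd (3rd): Fb
Perfect 5th (5th): Ab
Minor 7th (7th): Cb
Major 9th (9th): Eb
Perfect 11th (11th): Gb
Major 13th (13th): Bb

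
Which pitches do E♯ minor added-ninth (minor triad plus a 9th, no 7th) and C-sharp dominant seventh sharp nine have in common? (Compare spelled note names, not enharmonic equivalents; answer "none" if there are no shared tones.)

E♯ minor added-ninth = E-sharp, G-sharp, B-sharp, F-double-sharp.
C-sharp dominant seventh sharp nine = C-sharp, E-sharp, G-sharp, B, D-double-sharp.
Shared: E-sharp, G-sharp.

E-sharp, G-sharp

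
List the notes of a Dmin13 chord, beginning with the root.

D F A C E G B

Root D, quality minor thirteenth:
- root: D
- minor 3rd: F
- perfect 5th: A
- minor 7th: C
- major 9th: E
- perfect 11th: G
- major 13th: B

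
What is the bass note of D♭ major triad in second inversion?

D♭ major triad = D-flat–F–A-flat. Second inversion → fifth in the bass = A-flat.

A-flat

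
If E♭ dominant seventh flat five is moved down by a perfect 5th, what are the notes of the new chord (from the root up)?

E-flat down a perfect 5th → A-flat. New chord: A-flat dominant seventh flat five.
root → A-flat
3rd (major 3rd) → C
5th (diminished 5th) → E-double-flat
7th (minor 7th) → G-flat

A-flat  C  E-double-flat  G-flat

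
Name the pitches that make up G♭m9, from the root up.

G♭  B𝄫  D♭  F♭  A♭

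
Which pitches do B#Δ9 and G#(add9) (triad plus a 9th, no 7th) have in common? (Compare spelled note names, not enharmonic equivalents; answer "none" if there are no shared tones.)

B#

B#Δ9: B# D## F## A## C##
G#(add9): G# B# D# A#
Common to both → B#.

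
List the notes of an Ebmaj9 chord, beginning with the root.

Eb, G, Bb, D, F

Ebmaj9: major ninth on Eb.
- root: Eb
- major 3rd: G
- perfect 5th: Bb
- major 7th: D
- major 9th: F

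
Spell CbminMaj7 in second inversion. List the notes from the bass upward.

In root position, CbminMaj7 is Cb–Ebb–Gb–Bb.
Second inversion puts the fifth (Gb) in the bass.

Gb  Bb  Cb  Ebb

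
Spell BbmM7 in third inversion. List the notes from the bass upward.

A Bb Db F

In root position, BbmM7 is Bb–Db–F–A.
Third inversion puts the seventh (A) in the bass.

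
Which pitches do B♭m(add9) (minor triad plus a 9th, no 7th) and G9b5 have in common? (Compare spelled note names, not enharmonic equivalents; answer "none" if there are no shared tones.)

B♭m(add9) = Bb, Db, F, C.
G9b5 = G, B, Db, F, A.
Shared: Db, F.

Db  F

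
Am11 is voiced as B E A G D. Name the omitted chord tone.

The full Am11 chord is A, C, E, G, B, D.
Comparing with the voicing, the minor 3rd (3rd) — C — is absent.

C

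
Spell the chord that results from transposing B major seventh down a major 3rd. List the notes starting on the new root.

G, B, D, F-sharp

B down a major 3rd → G. New chord: G major seventh.
G — root
B — major 3rd
D — perfect 5th
F-sharp — major 7th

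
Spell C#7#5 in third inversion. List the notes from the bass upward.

C#7#5 = C#–E#–G##–B; third inversion → seventh (B) lowest.

B C# E# G##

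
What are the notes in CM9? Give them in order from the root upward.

C E G B D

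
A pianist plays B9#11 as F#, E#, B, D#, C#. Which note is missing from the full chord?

B9#11 = B, D#, F#, A, C#, E#. The voicing lacks the 7th (minor 7th), A.

A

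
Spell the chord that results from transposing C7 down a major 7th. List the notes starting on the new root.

Transposed root: C → Db (major 7th down). So we spell Db dominant seventh:
Db — root
F — major 3rd
Ab — perfect 5th
Cb — minor 7th

Db F Ab Cb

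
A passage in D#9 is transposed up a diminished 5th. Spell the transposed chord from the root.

A, C#, E, G, B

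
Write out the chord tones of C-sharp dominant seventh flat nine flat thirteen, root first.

C-sharp, E-sharp, G-sharp, B, D, A

Root C-sharp, quality dominant seventh flat nine flat thirteen:
C-sharp — root
E-sharp — major 3rd
G-sharp — perfect 5th
B — minor 7th
D — minor 9th
A — minor 13th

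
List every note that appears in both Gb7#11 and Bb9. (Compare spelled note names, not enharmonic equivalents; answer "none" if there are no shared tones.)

Bb  C

Gb7#11: Gb Bb Db Fb C
Bb9: Bb D F Ab C
Common to both → Bb, C.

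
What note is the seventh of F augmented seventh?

Eb

Root of F augmented seventh = F. The 7th is a minor 7th: F up a minor 7th → Eb.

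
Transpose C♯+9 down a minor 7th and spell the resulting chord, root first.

D# – F## – A## – C# – E#

C# down a minor 7th → D#. New chord: D# dominant ninth sharp five.
root → D#
3rd (major 3rd) → F##
5th (augmented 5th) → A##
7th (minor 7th) → C#
9th (major 9th) → E#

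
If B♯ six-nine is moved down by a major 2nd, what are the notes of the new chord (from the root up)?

B-sharp down a major 2nd → A-sharp. New chord: A-sharp six-nine.
root → A-sharp
3rd (major 3rd) → C-double-sharp
5th (perfect 5th) → E-sharp
6th (major 6th) → F-double-sharp
9th (major 9th) → B-sharp

A-sharp, C-double-sharp, E-sharp, F-double-sharp, B-sharp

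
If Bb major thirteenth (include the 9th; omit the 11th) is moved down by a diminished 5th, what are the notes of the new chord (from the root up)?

E – G-sharp – B – D-sharp – F-sharp – C-sharp

A diminished 5th down from B-flat is E, so the new chord is E major thirteenth.
- root: E
- major 3rd: G-sharp
- perfect 5th: B
- major 7th: D-sharp
- major 9th: F-sharp
- major 13th: C-sharp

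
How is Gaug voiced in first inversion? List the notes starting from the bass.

Gaug = G–B–D#; first inversion → third (B) lowest.

B D# G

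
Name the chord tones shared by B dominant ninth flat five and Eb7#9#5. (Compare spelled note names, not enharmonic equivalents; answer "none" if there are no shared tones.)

B dominant ninth flat five = B, D#, F, A, C#.
Eb7#9#5 = Eb, G, B, Db, F#.
Shared: B.

B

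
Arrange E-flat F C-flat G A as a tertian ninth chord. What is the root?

F

Stacking in thirds gives F – A – C-flat – E-flat – G, so F is the root — F dominant ninth flat five.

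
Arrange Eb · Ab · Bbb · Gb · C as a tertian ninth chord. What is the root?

Ab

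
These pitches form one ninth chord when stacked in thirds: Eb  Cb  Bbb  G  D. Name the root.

Cb

Stacking in thirds gives Cb – Eb – G – Bbb – D, so Cb is the root — Cb dominant seventh sharp nine sharp five.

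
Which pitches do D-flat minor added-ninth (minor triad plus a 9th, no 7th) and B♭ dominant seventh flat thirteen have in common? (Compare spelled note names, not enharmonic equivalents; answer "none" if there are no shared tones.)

D-flat minor added-ninth = D-flat, F-flat, A-flat, E-flat.
B♭ dominant seventh flat thirteen = B-flat, D, F, A-flat, G-flat.
Shared: A-flat.

A-flat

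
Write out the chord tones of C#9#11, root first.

C♯ E♯ G♯ B D♯ F𝄪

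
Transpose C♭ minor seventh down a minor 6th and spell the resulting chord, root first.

E♭  G♭  B♭  D♭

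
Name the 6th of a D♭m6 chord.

D♭m6 is built on Db; its 6th is a major 6th above the root.
A sixth above D uses the letter B, and the major 6th above Db is Bb.

Bb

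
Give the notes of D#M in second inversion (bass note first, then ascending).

A# D# F##

In root position, D#M is D#–F##–A#.
Second inversion puts the fifth (A#) in the bass.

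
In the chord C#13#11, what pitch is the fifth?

G#

C#13#11 is built on C#; its 5th is a perfect 5th above the root.
A fifth above C uses the letter G, and the perfect 5th above C# is G#.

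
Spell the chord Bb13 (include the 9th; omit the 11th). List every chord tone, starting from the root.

Bb D F Ab C G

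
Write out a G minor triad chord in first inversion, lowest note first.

G minor triad = G–B-flat–D; first inversion → third (B-flat) lowest.

B-flat – D – G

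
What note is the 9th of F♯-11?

G#

Root of F♯-11 = F#. The 9th is a major 9th: F# up a major 9th → G#.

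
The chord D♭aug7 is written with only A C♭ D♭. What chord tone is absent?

F

D♭aug7 = D♭, F, A, C♭. The voicing lacks the 3rd (major 3rd), F.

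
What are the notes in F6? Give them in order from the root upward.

F A C D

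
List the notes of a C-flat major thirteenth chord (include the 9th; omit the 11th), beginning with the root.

C-flat  E-flat  G-flat  B-flat  D-flat  A-flat

C-flat major thirteenth is a major thirteenth built on C-flat.
Root: C-flat
Major 3rd (3rd): E-flat
Perfect 5th (5th): G-flat
Major 7th (7th): B-flat
Major 9th (9th): D-flat
Major 13th (13th): A-flat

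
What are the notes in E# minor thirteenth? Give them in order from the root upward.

E# – G# – B# – D# – F## – A# – C##

E# minor thirteenth: minor thirteenth on E#.
E# — root
G# — minor 3rd
B# — perfect 5th
D# — minor 7th
F## — major 9th
A# — perfect 11th
C## — major 13th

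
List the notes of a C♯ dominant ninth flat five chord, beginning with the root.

C# E# G B D#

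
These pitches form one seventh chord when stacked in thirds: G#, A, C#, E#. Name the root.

A

Stacking in thirds gives A – C# – E# – G#, so A is the root — A augmented major seventh.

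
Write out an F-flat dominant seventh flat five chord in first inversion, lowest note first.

A-flat, C-double-flat, E-double-flat, F-flat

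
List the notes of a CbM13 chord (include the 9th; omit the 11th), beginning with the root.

Root C♭, quality major thirteenth:
Root: C♭
Major 3rd (3rd): E♭
Perfect 5th (5th): G♭
Major 7th (7th): B♭
Major 9th (9th): D♭
Major 13th (13th): A♭

C♭  E♭  G♭  B♭  D♭  A♭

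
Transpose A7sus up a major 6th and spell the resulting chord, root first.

A major 6th up from A is F#, so the new chord is F# dominant seventh suspended fourth.
- root: F#
- perfect 4th: B
- perfect 5th: C#
- minor 7th: E

F# – B – C# – E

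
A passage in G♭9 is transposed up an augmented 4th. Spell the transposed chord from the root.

Gb up an augmented 4th → C. New chord: C dominant ninth.
Root: C
Major 3rd (3rd): E
Perfect 5th (5th): G
Minor 7th (7th): Bb
Major 9th (9th): D

C – E – G – Bb – D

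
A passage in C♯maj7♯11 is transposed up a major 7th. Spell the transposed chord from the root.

B# D## F## A## E##

C# up a major 7th → B#. New chord: B# major seventh sharp eleven.
B# — root
D## — major 3rd
F## — perfect 5th
A## — major 7th
E## — augmented 11th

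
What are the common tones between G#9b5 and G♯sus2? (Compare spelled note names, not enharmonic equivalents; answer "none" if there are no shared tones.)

G#9b5 = G♯, B♯, D, F♯, A♯.
G♯sus2 = G♯, A♯, D♯.
Shared: G♯, A♯.

G♯, A♯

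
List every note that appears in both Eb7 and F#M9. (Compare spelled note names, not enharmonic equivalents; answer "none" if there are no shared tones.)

none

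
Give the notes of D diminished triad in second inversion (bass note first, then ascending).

A-flat D F

D diminished triad = D–F–A-flat; second inversion → fifth (A-flat) lowest.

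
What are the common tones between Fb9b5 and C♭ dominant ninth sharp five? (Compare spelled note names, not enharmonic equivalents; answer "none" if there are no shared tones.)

Fb9b5: Fb Ab Cbb Ebb Gb
C♭ dominant ninth sharp five: Cb Eb G Bbb Db
Common to both → none.

none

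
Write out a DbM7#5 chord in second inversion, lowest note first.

A  C  Db  F

In root position, DbM7#5 is Db–F–A–C.
Second inversion puts the fifth (A) in the bass.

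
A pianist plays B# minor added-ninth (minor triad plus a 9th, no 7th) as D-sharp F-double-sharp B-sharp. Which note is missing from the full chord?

B# minor added-ninth = B-sharp, D-sharp, F-double-sharp, C-double-sharp. The voicing lacks the 9th (major 9th), C-double-sharp.

C-double-sharp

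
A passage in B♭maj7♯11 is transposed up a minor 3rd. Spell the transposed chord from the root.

Db, F, Ab, C, G

A minor 3rd up from Bb is Db, so the new chord is Db major seventh sharp eleven.
- root: Db
- major 3rd: F
- perfect 5th: Ab
- major 7th: C
- augmented 11th: G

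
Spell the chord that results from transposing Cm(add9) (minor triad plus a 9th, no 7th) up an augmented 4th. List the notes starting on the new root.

F♯, A, C♯, G♯

C up an augmented 4th → F♯. New chord: F♯ minor added-ninth.
- root: F♯
- minor 3rd: A
- perfect 5th: C♯
- major 9th: G♯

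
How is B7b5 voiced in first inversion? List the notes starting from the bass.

D#  F  A  B

B7b5 = B–D#–F–A; first inversion → third (D#) lowest.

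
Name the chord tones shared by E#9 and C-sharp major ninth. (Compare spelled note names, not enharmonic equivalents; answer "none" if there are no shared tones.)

E# B# D#

E#9 = E#, G##, B#, D#, F##.
C-sharp major ninth = C#, E#, G#, B#, D#.
Shared: E#, B#, D#.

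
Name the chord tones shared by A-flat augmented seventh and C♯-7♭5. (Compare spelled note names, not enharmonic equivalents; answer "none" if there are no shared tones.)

A-flat augmented seventh: Ab C E Gb
C♯-7♭5: C# E G B
Common to both → E.

E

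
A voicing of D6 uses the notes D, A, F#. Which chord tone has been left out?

D6 = D, F#, A, B. The voicing lacks the 6th (major 6th), B.

B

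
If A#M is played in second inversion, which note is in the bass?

E#

A#M = A#–C##–E#. Second inversion → fifth in the bass = E#.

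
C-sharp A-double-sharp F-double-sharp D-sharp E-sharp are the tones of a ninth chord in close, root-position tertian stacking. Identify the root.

D-sharp

Stacking in thirds gives D-sharp – F-double-sharp – A-double-sharp – C-sharp – E-sharp, so D-sharp is the root — D-sharp dominant ninth sharp five.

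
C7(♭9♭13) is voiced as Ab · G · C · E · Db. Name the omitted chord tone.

C7(♭9♭13) = C, E, G, Bb, Db, Ab. The voicing lacks the 7th (minor 7th), Bb.

Bb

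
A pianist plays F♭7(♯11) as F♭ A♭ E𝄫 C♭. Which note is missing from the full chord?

The full F♭7(♯11) chord is F♭, A♭, C♭, E𝄫, B♭.
Comparing with the voicing, the augmented 11th (11th) — B♭ — is absent.

B♭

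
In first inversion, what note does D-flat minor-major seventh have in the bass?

D-flat minor-major seventh in root position is D-flat–F-flat–A-flat–C.
First inversion places the third in the bass, which is F-flat.

F-flat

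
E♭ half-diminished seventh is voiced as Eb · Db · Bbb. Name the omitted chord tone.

Gb

E♭ half-diminished seventh = Eb, Gb, Bbb, Db. The voicing lacks the 3rd (minor 3rd), Gb.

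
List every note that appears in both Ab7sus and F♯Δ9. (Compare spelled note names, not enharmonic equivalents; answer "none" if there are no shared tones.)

none

Ab7sus = A♭, D♭, E♭, G♭.
F♯Δ9 = F♯, A♯, C♯, E♯, G♯.
Shared: none.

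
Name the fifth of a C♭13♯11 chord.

G♭

C♭13♯11 is built on C♭; its 5th is a perfect 5th above the root.
A fifth above C uses the letter G, and the perfect 5th above C♭ is G♭.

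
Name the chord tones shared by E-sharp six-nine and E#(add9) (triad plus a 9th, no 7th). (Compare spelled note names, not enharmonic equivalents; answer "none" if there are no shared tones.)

E-sharp six-nine: E# G## B# C## F##
E#(add9): E# G## B# F##
Common to both → E#, G##, B#, F##.

E# – G## – B# – F##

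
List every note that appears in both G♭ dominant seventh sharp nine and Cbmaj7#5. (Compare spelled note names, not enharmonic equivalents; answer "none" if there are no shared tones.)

Bb

G♭ dominant seventh sharp nine = Gb, Bb, Db, Fb, A.
Cbmaj7#5 = Cb, Eb, G, Bb.
Shared: Bb.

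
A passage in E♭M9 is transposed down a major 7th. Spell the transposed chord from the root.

A major 7th down from E♭ is F♭, so the new chord is F♭ major ninth.
Root: F♭
Major 3rd (3rd): A♭
Perfect 5th (5th): C♭
Major 7th (7th): E♭
Major 9th (9th): G♭

F♭ – A♭ – C♭ – E♭ – G♭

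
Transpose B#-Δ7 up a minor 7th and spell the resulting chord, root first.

A# – C# – E# – G##

B# up a minor 7th → A#. New chord: A# minor-major seventh.
- root: A#
- minor 3rd: C#
- perfect 5th: E#
- major 7th: G##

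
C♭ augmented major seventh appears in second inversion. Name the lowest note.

G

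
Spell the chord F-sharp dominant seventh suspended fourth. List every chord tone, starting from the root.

F-sharp dominant seventh suspended fourth is a dominant seventh suspended fourth built on F-sharp.
- root: F-sharp
- perfect 4th: B
- perfect 5th: C-sharp
- minor 7th: E

F-sharp B C-sharp E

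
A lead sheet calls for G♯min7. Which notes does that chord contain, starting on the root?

G#, B, D#, F#

G♯min7: minor seventh on G#.
root → G#
3rd (minor 3rd) → B
5th (perfect 5th) → D#
7th (minor 7th) → F#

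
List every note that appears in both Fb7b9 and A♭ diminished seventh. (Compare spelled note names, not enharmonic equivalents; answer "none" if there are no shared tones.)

Ab – Cb – Ebb – Gbb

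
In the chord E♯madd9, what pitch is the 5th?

E♯madd9 is built on E#; its 5th is a perfect 5th above the root.
A fifth above E uses the letter B, and the perfect 5th above E# is B#.

B#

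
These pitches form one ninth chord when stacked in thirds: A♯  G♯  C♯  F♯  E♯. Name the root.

Arranged so that each adjacent pair is a third by letter name: F♯ – A♯ – C♯ – E♯ – G♯.
The bottom of that stack, F♯, is the root (this is F♯ major ninth).

F♯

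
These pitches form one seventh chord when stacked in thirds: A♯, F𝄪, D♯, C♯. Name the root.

Stacking in thirds gives D♯ – F𝄪 – A♯ – C♯, so D♯ is the root — D♯ dominant seventh.

D♯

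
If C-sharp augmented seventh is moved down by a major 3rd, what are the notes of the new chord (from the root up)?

A – C# – E# – G

A major 3rd down from C# is A, so the new chord is A augmented seventh.
root → A
3rd (major 3rd) → C#
5th (augmented 5th) → E#
7th (minor 7th) → G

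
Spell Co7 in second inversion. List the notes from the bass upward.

Co7 = C–Eb–Gb–Bbb; second inversion → fifth (Gb) lowest.

Gb  Bbb  C  Eb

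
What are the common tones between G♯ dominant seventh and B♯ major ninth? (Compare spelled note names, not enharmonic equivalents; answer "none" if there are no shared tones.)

B#

G♯ dominant seventh: G# B# D# F#
B♯ major ninth: B# D## F## A## C##
Common to both → B#.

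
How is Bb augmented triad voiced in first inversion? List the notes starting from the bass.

In root position, Bb augmented triad is B-flat–D–F-sharp.
First inversion puts the third (D) in the bass.

D, F-sharp, B-flat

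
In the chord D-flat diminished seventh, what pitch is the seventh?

D-flat diminished seventh is built on Db; its 7th is a diminished 7th above the root.
A seventh above D uses the letter C, and the diminished 7th above Db is Cbb.

Cbb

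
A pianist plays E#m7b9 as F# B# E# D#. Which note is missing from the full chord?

E#m7b9 = E#, G#, B#, D#, F#. The voicing lacks the 3rd (minor 3rd), G#.

G#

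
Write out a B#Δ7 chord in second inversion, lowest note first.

B#Δ7 = B#–D##–F##–A##; second inversion → fifth (F##) lowest.

F##, A##, B#, D##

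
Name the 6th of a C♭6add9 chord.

Ab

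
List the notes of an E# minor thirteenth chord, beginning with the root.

E#, G#, B#, D#, F##, A#, C##

E# minor thirteenth is a minor thirteenth built on E#.
E# — root
G# — minor 3rd
B# — perfect 5th
D# — minor 7th
F## — major 9th
A# — perfect 11th
C## — major 13th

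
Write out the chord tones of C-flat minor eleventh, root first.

C-flat – E-double-flat – G-flat – B-double-flat – D-flat – F-flat

Root C-flat, quality minor eleventh:
- root: C-flat
- minor 3rd: E-double-flat
- perfect 5th: G-flat
- minor 7th: B-double-flat
- major 9th: D-flat
- perfect 11th: F-flat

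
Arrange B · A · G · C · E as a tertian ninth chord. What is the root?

A

Stacking in thirds gives A – C – E – G – B, so A is the root — A minor ninth.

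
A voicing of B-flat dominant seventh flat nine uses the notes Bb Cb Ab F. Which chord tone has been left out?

D

B-flat dominant seventh flat nine = Bb, D, F, Ab, Cb. The voicing lacks the 3rd (major 3rd), D.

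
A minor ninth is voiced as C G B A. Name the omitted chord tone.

E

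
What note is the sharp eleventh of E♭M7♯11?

E♭M7♯11 is built on E♭; its 11th is an augmented 11th above the root.
A fourth above E uses the letter A, and the augmented 11th above E♭ is A.

A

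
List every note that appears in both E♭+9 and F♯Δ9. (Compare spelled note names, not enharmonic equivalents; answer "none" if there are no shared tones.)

none

E♭+9 = E♭, G, B, D♭, F.
F♯Δ9 = F♯, A♯, C♯, E♯, G♯.
Shared: none.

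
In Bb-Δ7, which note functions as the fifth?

F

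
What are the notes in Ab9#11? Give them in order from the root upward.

Root Ab, quality dominant ninth sharp eleven:
- root: Ab
- major 3rd: C
- perfect 5th: Eb
- minor 7th: Gb
- major 9th: Bb
- augmented 11th: D

Ab  C  Eb  Gb  Bb  D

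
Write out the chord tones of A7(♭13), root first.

A, C#, E, G, F

A7(♭13) is a dominant seventh flat thirteen built on A.
Root: A
Major 3rd (3rd): C#
Perfect 5th (5th): E
Minor 7th (7th): G
Minor 13th (13th): F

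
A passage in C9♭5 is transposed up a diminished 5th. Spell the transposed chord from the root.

A diminished 5th up from C is Gb, so the new chord is Gb dominant ninth flat five.
Gb — root
Bb — major 3rd
Dbb — diminished 5th
Fb — minor 7th
Ab — major 9th

Gb, Bb, Dbb, Fb, Ab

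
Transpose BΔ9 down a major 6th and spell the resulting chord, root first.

D, F#, A, C#, E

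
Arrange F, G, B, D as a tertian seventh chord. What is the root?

Arranged so that each adjacent pair is a third by letter name: G – B – D – F.
The bottom of that stack, G, is the root (this is G dominant seventh).

G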